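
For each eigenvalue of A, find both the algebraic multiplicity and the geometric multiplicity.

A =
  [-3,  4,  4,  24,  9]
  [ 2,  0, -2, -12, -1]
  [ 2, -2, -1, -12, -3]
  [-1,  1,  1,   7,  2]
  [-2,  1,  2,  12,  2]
λ = 1: alg = 5, geom = 2

Step 1 — factor the characteristic polynomial to read off the algebraic multiplicities:
  χ_A(x) = (x - 1)^5

Step 2 — compute geometric multiplicities via the rank-nullity identity g(λ) = n − rank(A − λI):
  rank(A − (1)·I) = 3, so dim ker(A − (1)·I) = n − 3 = 2

Summary:
  λ = 1: algebraic multiplicity = 5, geometric multiplicity = 2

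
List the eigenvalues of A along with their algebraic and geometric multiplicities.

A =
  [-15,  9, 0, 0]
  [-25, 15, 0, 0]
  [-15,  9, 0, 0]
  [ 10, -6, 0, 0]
λ = 0: alg = 4, geom = 3

Step 1 — factor the characteristic polynomial to read off the algebraic multiplicities:
  χ_A(x) = x^4

Step 2 — compute geometric multiplicities via the rank-nullity identity g(λ) = n − rank(A − λI):
  rank(A − (0)·I) = 1, so dim ker(A − (0)·I) = n − 1 = 3

Summary:
  λ = 0: algebraic multiplicity = 4, geometric multiplicity = 3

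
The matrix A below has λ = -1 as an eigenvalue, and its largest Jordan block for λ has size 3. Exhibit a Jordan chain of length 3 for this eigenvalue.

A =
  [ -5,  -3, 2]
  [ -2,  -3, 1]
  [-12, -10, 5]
A Jordan chain for λ = -1 of length 3:
v_1 = (-2, 0, -4)ᵀ
v_2 = (-4, -2, -12)ᵀ
v_3 = (1, 0, 0)ᵀ

Let N = A − (-1)·I. We want v_3 with N^3 v_3 = 0 but N^2 v_3 ≠ 0; then v_{j-1} := N · v_j for j = 3, …, 2.

Pick v_3 = (1, 0, 0)ᵀ.
Then v_2 = N · v_3 = (-4, -2, -12)ᵀ.
Then v_1 = N · v_2 = (-2, 0, -4)ᵀ.

Sanity check: (A − (-1)·I) v_1 = (0, 0, 0)ᵀ = 0. ✓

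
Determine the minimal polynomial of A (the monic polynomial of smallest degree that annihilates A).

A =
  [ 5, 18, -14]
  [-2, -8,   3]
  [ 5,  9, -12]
x^3 + 15*x^2 + 75*x + 125

The characteristic polynomial is χ_A(x) = (x + 5)^3, so the eigenvalues are known. The minimal polynomial is
  m_A(x) = Π_λ (x − λ)^{k_λ}
where k_λ is the size of the *largest* Jordan block for λ (equivalently, the smallest k with (A − λI)^k v = 0 for every generalised eigenvector v of λ).

  λ = -5: largest Jordan block has size 3, contributing (x + 5)^3

So m_A(x) = (x + 5)^3 = x^3 + 15*x^2 + 75*x + 125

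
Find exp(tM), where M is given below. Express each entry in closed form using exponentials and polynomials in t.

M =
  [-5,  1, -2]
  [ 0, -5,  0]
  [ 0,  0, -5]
e^{tM} =
  [exp(-5*t), t*exp(-5*t), -2*t*exp(-5*t)]
  [0, exp(-5*t), 0]
  [0, 0, exp(-5*t)]

Strategy: write M = P · J · P⁻¹ where J is a Jordan canonical form, so e^{tM} = P · e^{tJ} · P⁻¹, and e^{tJ} can be computed block-by-block.

M has Jordan form
J =
  [-5,  1,  0]
  [ 0, -5,  0]
  [ 0,  0, -5]
(up to reordering of blocks).

Per-block formulas:
  For a 1×1 block at λ = -5: exp(t · [-5]) = [e^(-5t)].
  For a 2×2 Jordan block J_2(-5): exp(t · J_2(-5)) = e^(-5t)·(I + t·N), where N is the 2×2 nilpotent shift.

After assembling e^{tJ} and conjugating by P, we get:

e^{tM} =
  [exp(-5*t), t*exp(-5*t), -2*t*exp(-5*t)]
  [0, exp(-5*t), 0]
  [0, 0, exp(-5*t)]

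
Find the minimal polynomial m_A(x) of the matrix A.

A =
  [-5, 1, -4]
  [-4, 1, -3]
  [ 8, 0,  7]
x^3 - 3*x^2 + 3*x - 1

The characteristic polynomial is χ_A(x) = (x - 1)^3, so the eigenvalues are known. The minimal polynomial is
  m_A(x) = Π_λ (x − λ)^{k_λ}
where k_λ is the size of the *largest* Jordan block for λ (equivalently, the smallest k with (A − λI)^k v = 0 for every generalised eigenvector v of λ).

  λ = 1: largest Jordan block has size 3, contributing (x − 1)^3

So m_A(x) = (x - 1)^3 = x^3 - 3*x^2 + 3*x - 1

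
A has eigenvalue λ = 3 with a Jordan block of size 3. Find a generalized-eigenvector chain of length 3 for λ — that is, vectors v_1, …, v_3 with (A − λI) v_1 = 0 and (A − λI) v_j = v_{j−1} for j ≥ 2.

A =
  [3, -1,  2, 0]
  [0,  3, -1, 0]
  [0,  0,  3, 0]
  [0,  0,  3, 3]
A Jordan chain for λ = 3 of length 3:
v_1 = (1, 0, 0, 0)ᵀ
v_2 = (2, -1, 0, 3)ᵀ
v_3 = (0, 0, 1, 0)ᵀ

Let N = A − (3)·I. We want v_3 with N^3 v_3 = 0 but N^2 v_3 ≠ 0; then v_{j-1} := N · v_j for j = 3, …, 2.

Pick v_3 = (0, 0, 1, 0)ᵀ.
Then v_2 = N · v_3 = (2, -1, 0, 3)ᵀ.
Then v_1 = N · v_2 = (1, 0, 0, 0)ᵀ.

Sanity check: (A − (3)·I) v_1 = (0, 0, 0, 0)ᵀ = 0. ✓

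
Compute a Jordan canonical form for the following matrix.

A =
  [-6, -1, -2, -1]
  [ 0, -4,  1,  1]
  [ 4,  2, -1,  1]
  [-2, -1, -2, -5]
J_3(-4) ⊕ J_1(-4)

The characteristic polynomial is
  det(x·I − A) = x^4 + 16*x^3 + 96*x^2 + 256*x + 256 = (x + 4)^4

Eigenvalues and multiplicities (the geometric multiplicity of λ is n − rank(A − λI), which equals the number of Jordan blocks for λ):
  λ = -4: algebraic multiplicity = 4, geometric multiplicity = 2

Determining the block sizes for each eigenvalue:
  λ = -4: with am = 4 and gm = 2, the partition is not yet determined (e.g. several partitions of 4 into 2 parts exist). Let N = A − (-4)·I. Computing rank(N^1) = 2, rank(N^2) = 1, rank(N^3) = 0; the number of blocks of size ≥ j is rank(N^{j−1}) − rank(N^j), giving [2, 1, 1]. So we have 1 block(s) of size 3, 1 block(s) of size 1 → block sizes [3, 1]

Assembling the blocks gives a Jordan form
J =
  [-4,  1,  0,  0]
  [ 0, -4,  1,  0]
  [ 0,  0, -4,  0]
  [ 0,  0,  0, -4]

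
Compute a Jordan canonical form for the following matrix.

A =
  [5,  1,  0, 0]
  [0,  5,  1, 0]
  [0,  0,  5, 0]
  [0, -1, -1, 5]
J_3(5) ⊕ J_1(5)

The characteristic polynomial is
  det(x·I − A) = x^4 - 20*x^3 + 150*x^2 - 500*x + 625 = (x - 5)^4

Eigenvalues and multiplicities (the geometric multiplicity of λ is n − rank(A − λI), which equals the number of Jordan blocks for λ):
  λ = 5: algebraic multiplicity = 4, geometric multiplicity = 2

Determining the block sizes for each eigenvalue:
  λ = 5: with am = 4 and gm = 2, the partition is not yet determined (e.g. several partitions of 4 into 2 parts exist). Let N = A − (5)·I. Computing rank(N^1) = 2, rank(N^2) = 1, rank(N^3) = 0; the number of blocks of size ≥ j is rank(N^{j−1}) − rank(N^j), giving [2, 1, 1]. So we have 1 block(s) of size 3, 1 block(s) of size 1 → block sizes [3, 1]

Assembling the blocks gives a Jordan form
J =
  [5, 1, 0, 0]
  [0, 5, 1, 0]
  [0, 0, 5, 0]
  [0, 0, 0, 5]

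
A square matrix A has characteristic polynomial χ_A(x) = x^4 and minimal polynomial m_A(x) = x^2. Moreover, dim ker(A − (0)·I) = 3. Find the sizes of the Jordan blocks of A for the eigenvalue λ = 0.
Block sizes for λ = 0: [2, 1, 1]

Step 1 — from the characteristic polynomial, algebraic multiplicity of λ = 0 is 4. From dim ker(A − (0)·I) = 3, there are exactly 3 Jordan blocks for λ = 0.
Step 2 — from the minimal polynomial, the factor (x − 0)^2 tells us the largest block for λ = 0 has size 2.
Step 3 — with total size 4, 3 blocks, and largest block 2, the block sizes (in nonincreasing order) are [2, 1, 1].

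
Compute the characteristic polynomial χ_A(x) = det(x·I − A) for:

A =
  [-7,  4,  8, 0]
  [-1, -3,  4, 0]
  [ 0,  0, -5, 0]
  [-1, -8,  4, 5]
x^4 + 10*x^3 - 250*x - 625

Expanding det(x·I − A) (e.g. by cofactor expansion or by noting that A is similar to its Jordan form J, which has the same characteristic polynomial as A) gives
  χ_A(x) = x^4 + 10*x^3 - 250*x - 625
which factors as (x - 5)*(x + 5)^3. The eigenvalues (with algebraic multiplicities) are λ = -5 with multiplicity 3, λ = 5 with multiplicity 1.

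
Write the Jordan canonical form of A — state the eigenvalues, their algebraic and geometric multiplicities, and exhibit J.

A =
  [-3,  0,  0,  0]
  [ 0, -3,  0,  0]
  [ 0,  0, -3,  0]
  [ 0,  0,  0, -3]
J_1(-3) ⊕ J_1(-3) ⊕ J_1(-3) ⊕ J_1(-3)

The characteristic polynomial is
  det(x·I − A) = x^4 + 12*x^3 + 54*x^2 + 108*x + 81 = (x + 3)^4

Eigenvalues and multiplicities (the geometric multiplicity of λ is n − rank(A − λI), which equals the number of Jordan blocks for λ):
  λ = -3: algebraic multiplicity = 4, geometric multiplicity = 4

Determining the block sizes for each eigenvalue:
  λ = -3: gm = am = 4, so every block has size 1 → block sizes [1, 1, 1, 1]

Assembling the blocks gives a Jordan form
J =
  [-3,  0,  0,  0]
  [ 0, -3,  0,  0]
  [ 0,  0, -3,  0]
  [ 0,  0,  0, -3]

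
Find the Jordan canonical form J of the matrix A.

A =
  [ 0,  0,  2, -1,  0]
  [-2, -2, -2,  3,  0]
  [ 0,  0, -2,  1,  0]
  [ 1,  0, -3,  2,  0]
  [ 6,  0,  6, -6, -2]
J_1(-2) ⊕ J_1(-2) ⊕ J_3(0)

The characteristic polynomial is
  det(x·I − A) = x^5 + 4*x^4 + 4*x^3 = x^3*(x + 2)^2

Eigenvalues and multiplicities (the geometric multiplicity of λ is n − rank(A − λI), which equals the number of Jordan blocks for λ):
  λ = -2: algebraic multiplicity = 2, geometric multiplicity = 2
  λ = 0: algebraic multiplicity = 3, geometric multiplicity = 1

Determining the block sizes for each eigenvalue:
  λ = -2: gm = am = 2, so every block has size 1 → block sizes [1, 1]
  λ = 0: one block (gm = 1), so the single block has size am = 3 → block sizes [3]

Assembling the blocks gives a Jordan form
J =
  [-2,  0, 0, 0, 0]
  [ 0, -2, 0, 0, 0]
  [ 0,  0, 0, 1, 0]
  [ 0,  0, 0, 0, 1]
  [ 0,  0, 0, 0, 0]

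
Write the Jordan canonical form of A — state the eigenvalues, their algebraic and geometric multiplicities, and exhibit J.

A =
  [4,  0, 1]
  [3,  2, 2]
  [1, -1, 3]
J_3(3)

The characteristic polynomial is
  det(x·I − A) = x^3 - 9*x^2 + 27*x - 27 = (x - 3)^3

Eigenvalues and multiplicities (the geometric multiplicity of λ is n − rank(A − λI), which equals the number of Jordan blocks for λ):
  λ = 3: algebraic multiplicity = 3, geometric multiplicity = 1

Determining the block sizes for each eigenvalue:
  λ = 3: one block (gm = 1), so the single block has size am = 3 → block sizes [3]

Assembling the blocks gives a Jordan form
J =
  [3, 1, 0]
  [0, 3, 1]
  [0, 0, 3]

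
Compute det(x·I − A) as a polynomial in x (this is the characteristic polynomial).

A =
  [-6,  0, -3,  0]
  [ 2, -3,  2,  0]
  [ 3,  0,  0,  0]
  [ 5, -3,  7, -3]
x^4 + 12*x^3 + 54*x^2 + 108*x + 81

Expanding det(x·I − A) (e.g. by cofactor expansion or by noting that A is similar to its Jordan form J, which has the same characteristic polynomial as A) gives
  χ_A(x) = x^4 + 12*x^3 + 54*x^2 + 108*x + 81
which factors as (x + 3)^4. The eigenvalues (with algebraic multiplicities) are λ = -3 with multiplicity 4.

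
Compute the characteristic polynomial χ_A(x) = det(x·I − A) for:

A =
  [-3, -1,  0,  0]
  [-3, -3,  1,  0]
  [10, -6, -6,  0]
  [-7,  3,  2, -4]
x^4 + 16*x^3 + 96*x^2 + 256*x + 256

Expanding det(x·I − A) (e.g. by cofactor expansion or by noting that A is similar to its Jordan form J, which has the same characteristic polynomial as A) gives
  χ_A(x) = x^4 + 16*x^3 + 96*x^2 + 256*x + 256
which factors as (x + 4)^4. The eigenvalues (with algebraic multiplicities) are λ = -4 with multiplicity 4.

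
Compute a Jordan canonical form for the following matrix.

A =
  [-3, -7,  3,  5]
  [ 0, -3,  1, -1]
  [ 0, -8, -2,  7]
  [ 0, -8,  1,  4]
J_3(-3) ⊕ J_1(5)

The characteristic polynomial is
  det(x·I − A) = x^4 + 4*x^3 - 18*x^2 - 108*x - 135 = (x - 5)*(x + 3)^3

Eigenvalues and multiplicities (the geometric multiplicity of λ is n − rank(A − λI), which equals the number of Jordan blocks for λ):
  λ = -3: algebraic multiplicity = 3, geometric multiplicity = 1
  λ = 5: algebraic multiplicity = 1, geometric multiplicity = 1

Determining the block sizes for each eigenvalue:
  λ = -3: one block (gm = 1), so the single block has size am = 3 → block sizes [3]
  λ = 5: one block (gm = 1), so the single block has size am = 1 → block sizes [1]

Assembling the blocks gives a Jordan form
J =
  [-3,  1,  0, 0]
  [ 0, -3,  1, 0]
  [ 0,  0, -3, 0]
  [ 0,  0,  0, 5]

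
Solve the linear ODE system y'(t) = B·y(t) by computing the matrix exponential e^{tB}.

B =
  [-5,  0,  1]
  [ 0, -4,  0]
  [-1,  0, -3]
e^{tB} =
  [-t*exp(-4*t) + exp(-4*t), 0, t*exp(-4*t)]
  [0, exp(-4*t), 0]
  [-t*exp(-4*t), 0, t*exp(-4*t) + exp(-4*t)]

Strategy: write B = P · J · P⁻¹ where J is a Jordan canonical form, so e^{tB} = P · e^{tJ} · P⁻¹, and e^{tJ} can be computed block-by-block.

B has Jordan form
J =
  [-4,  1,  0]
  [ 0, -4,  0]
  [ 0,  0, -4]
(up to reordering of blocks).

Per-block formulas:
  For a 2×2 Jordan block J_2(-4): exp(t · J_2(-4)) = e^(-4t)·(I + t·N), where N is the 2×2 nilpotent shift.
  For a 1×1 block at λ = -4: exp(t · [-4]) = [e^(-4t)].

After assembling e^{tJ} and conjugating by P, we get:

e^{tB} =
  [-t*exp(-4*t) + exp(-4*t), 0, t*exp(-4*t)]
  [0, exp(-4*t), 0]
  [-t*exp(-4*t), 0, t*exp(-4*t) + exp(-4*t)]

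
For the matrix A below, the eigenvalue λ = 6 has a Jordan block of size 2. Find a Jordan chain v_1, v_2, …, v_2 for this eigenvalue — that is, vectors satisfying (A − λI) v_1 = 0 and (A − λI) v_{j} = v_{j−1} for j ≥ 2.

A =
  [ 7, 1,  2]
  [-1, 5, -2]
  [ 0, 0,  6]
A Jordan chain for λ = 6 of length 2:
v_1 = (1, -1, 0)ᵀ
v_2 = (1, 0, 0)ᵀ

Let N = A − (6)·I. We want v_2 with N^2 v_2 = 0 but N^1 v_2 ≠ 0; then v_{j-1} := N · v_j for j = 2, …, 2.

Pick v_2 = (1, 0, 0)ᵀ.
Then v_1 = N · v_2 = (1, -1, 0)ᵀ.

Sanity check: (A − (6)·I) v_1 = (0, 0, 0)ᵀ = 0. ✓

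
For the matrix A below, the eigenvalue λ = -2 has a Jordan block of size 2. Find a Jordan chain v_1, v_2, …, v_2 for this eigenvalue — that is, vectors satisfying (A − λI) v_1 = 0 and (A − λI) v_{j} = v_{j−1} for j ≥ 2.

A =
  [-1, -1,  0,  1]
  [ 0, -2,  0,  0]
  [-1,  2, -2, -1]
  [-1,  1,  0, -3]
A Jordan chain for λ = -2 of length 2:
v_1 = (1, 0, -1, -1)ᵀ
v_2 = (1, 0, 0, 0)ᵀ

Let N = A − (-2)·I. We want v_2 with N^2 v_2 = 0 but N^1 v_2 ≠ 0; then v_{j-1} := N · v_j for j = 2, …, 2.

Pick v_2 = (1, 0, 0, 0)ᵀ.
Then v_1 = N · v_2 = (1, 0, -1, -1)ᵀ.

Sanity check: (A − (-2)·I) v_1 = (0, 0, 0, 0)ᵀ = 0. ✓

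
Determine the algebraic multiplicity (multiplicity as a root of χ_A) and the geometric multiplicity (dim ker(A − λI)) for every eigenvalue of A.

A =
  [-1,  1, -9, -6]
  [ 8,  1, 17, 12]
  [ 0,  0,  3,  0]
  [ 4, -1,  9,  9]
λ = 3: alg = 4, geom = 2

Step 1 — factor the characteristic polynomial to read off the algebraic multiplicities:
  χ_A(x) = (x - 3)^4

Step 2 — compute geometric multiplicities via the rank-nullity identity g(λ) = n − rank(A − λI):
  rank(A − (3)·I) = 2, so dim ker(A − (3)·I) = n − 2 = 2

Summary:
  λ = 3: algebraic multiplicity = 4, geometric multiplicity = 2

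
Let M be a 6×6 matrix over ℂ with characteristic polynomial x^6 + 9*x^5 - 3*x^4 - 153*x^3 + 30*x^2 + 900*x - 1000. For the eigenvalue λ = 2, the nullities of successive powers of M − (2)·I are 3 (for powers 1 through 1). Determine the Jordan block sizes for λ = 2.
Block sizes for λ = 2: [1, 1, 1]

From the dimensions of kernels of powers, the number of Jordan blocks of size at least j is d_j − d_{j−1} where d_j = dim ker(N^j) (with d_0 = 0). Computing the differences gives [3].
The number of blocks of size exactly k is (#blocks of size ≥ k) − (#blocks of size ≥ k + 1), so the partition is: 3 block(s) of size 1.
In nonincreasing order the block sizes are [1, 1, 1].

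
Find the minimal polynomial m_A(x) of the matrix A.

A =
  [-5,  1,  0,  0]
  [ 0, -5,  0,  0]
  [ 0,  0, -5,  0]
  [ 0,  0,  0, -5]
x^2 + 10*x + 25

The characteristic polynomial is χ_A(x) = (x + 5)^4, so the eigenvalues are known. The minimal polynomial is
  m_A(x) = Π_λ (x − λ)^{k_λ}
where k_λ is the size of the *largest* Jordan block for λ (equivalently, the smallest k with (A − λI)^k v = 0 for every generalised eigenvector v of λ).

  λ = -5: largest Jordan block has size 2, contributing (x + 5)^2

So m_A(x) = (x + 5)^2 = x^2 + 10*x + 25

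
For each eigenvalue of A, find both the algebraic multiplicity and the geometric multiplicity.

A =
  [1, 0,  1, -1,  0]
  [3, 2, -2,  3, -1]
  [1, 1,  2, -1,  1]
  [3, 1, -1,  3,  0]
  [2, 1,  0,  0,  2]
λ = 2: alg = 5, geom = 2

Step 1 — factor the characteristic polynomial to read off the algebraic multiplicities:
  χ_A(x) = (x - 2)^5

Step 2 — compute geometric multiplicities via the rank-nullity identity g(λ) = n − rank(A − λI):
  rank(A − (2)·I) = 3, so dim ker(A − (2)·I) = n − 3 = 2

Summary:
  λ = 2: algebraic multiplicity = 5, geometric multiplicity = 2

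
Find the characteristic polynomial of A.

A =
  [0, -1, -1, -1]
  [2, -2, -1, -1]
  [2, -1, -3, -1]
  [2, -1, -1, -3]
x^4 + 8*x^3 + 24*x^2 + 32*x + 16

Expanding det(x·I − A) (e.g. by cofactor expansion or by noting that A is similar to its Jordan form J, which has the same characteristic polynomial as A) gives
  χ_A(x) = x^4 + 8*x^3 + 24*x^2 + 32*x + 16
which factors as (x + 2)^4. The eigenvalues (with algebraic multiplicities) are λ = -2 with multiplicity 4.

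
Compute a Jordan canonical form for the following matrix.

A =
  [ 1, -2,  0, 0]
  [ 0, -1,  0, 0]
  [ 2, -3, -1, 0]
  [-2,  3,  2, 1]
J_2(-1) ⊕ J_1(1) ⊕ J_1(1)

The characteristic polynomial is
  det(x·I − A) = x^4 - 2*x^2 + 1 = (x - 1)^2*(x + 1)^2

Eigenvalues and multiplicities (the geometric multiplicity of λ is n − rank(A − λI), which equals the number of Jordan blocks for λ):
  λ = -1: algebraic multiplicity = 2, geometric multiplicity = 1
  λ = 1: algebraic multiplicity = 2, geometric multiplicity = 2

Determining the block sizes for each eigenvalue:
  λ = -1: one block (gm = 1), so the single block has size am = 2 → block sizes [2]
  λ = 1: gm = am = 2, so every block has size 1 → block sizes [1, 1]

Assembling the blocks gives a Jordan form
J =
  [-1,  1, 0, 0]
  [ 0, -1, 0, 0]
  [ 0,  0, 1, 0]
  [ 0,  0, 0, 1]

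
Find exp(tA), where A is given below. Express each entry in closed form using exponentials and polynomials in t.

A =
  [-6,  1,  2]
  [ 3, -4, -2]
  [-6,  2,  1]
e^{tA} =
  [-3*t*exp(-3*t) + exp(-3*t), t*exp(-3*t), 2*t*exp(-3*t)]
  [3*t*exp(-3*t), -t*exp(-3*t) + exp(-3*t), -2*t*exp(-3*t)]
  [-6*t*exp(-3*t), 2*t*exp(-3*t), 4*t*exp(-3*t) + exp(-3*t)]

Strategy: write A = P · J · P⁻¹ where J is a Jordan canonical form, so e^{tA} = P · e^{tJ} · P⁻¹, and e^{tJ} can be computed block-by-block.

A has Jordan form
J =
  [-3,  1,  0]
  [ 0, -3,  0]
  [ 0,  0, -3]
(up to reordering of blocks).

Per-block formulas:
  For a 1×1 block at λ = -3: exp(t · [-3]) = [e^(-3t)].
  For a 2×2 Jordan block J_2(-3): exp(t · J_2(-3)) = e^(-3t)·(I + t·N), where N is the 2×2 nilpotent shift.

After assembling e^{tJ} and conjugating by P, we get:

e^{tA} =
  [-3*t*exp(-3*t) + exp(-3*t), t*exp(-3*t), 2*t*exp(-3*t)]
  [3*t*exp(-3*t), -t*exp(-3*t) + exp(-3*t), -2*t*exp(-3*t)]
  [-6*t*exp(-3*t), 2*t*exp(-3*t), 4*t*exp(-3*t) + exp(-3*t)]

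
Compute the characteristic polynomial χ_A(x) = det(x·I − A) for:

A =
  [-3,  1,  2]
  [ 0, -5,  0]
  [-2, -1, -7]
x^3 + 15*x^2 + 75*x + 125

Expanding det(x·I − A) (e.g. by cofactor expansion or by noting that A is similar to its Jordan form J, which has the same characteristic polynomial as A) gives
  χ_A(x) = x^3 + 15*x^2 + 75*x + 125
which factors as (x + 5)^3. The eigenvalues (with algebraic multiplicities) are λ = -5 with multiplicity 3.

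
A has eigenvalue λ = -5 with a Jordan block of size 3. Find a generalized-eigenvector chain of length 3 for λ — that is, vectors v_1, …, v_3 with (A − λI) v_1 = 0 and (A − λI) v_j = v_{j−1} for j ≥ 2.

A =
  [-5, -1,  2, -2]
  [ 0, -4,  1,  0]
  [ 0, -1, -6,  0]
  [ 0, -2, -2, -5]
A Jordan chain for λ = -5 of length 3:
v_1 = (1, 0, 0, 0)ᵀ
v_2 = (-1, 1, -1, -2)ᵀ
v_3 = (0, 1, 0, 0)ᵀ

Let N = A − (-5)·I. We want v_3 with N^3 v_3 = 0 but N^2 v_3 ≠ 0; then v_{j-1} := N · v_j for j = 3, …, 2.

Pick v_3 = (0, 1, 0, 0)ᵀ.
Then v_2 = N · v_3 = (-1, 1, -1, -2)ᵀ.
Then v_1 = N · v_2 = (1, 0, 0, 0)ᵀ.

Sanity check: (A − (-5)·I) v_1 = (0, 0, 0, 0)ᵀ = 0. ✓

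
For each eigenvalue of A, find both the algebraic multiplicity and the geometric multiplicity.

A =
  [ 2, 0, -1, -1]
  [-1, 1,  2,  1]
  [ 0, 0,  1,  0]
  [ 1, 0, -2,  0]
λ = 1: alg = 4, geom = 2

Step 1 — factor the characteristic polynomial to read off the algebraic multiplicities:
  χ_A(x) = (x - 1)^4

Step 2 — compute geometric multiplicities via the rank-nullity identity g(λ) = n − rank(A − λI):
  rank(A − (1)·I) = 2, so dim ker(A − (1)·I) = n − 2 = 2

Summary:
  λ = 1: algebraic multiplicity = 4, geometric multiplicity = 2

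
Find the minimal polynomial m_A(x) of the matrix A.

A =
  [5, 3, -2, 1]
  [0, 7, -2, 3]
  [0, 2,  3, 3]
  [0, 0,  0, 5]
x^3 - 15*x^2 + 75*x - 125

The characteristic polynomial is χ_A(x) = (x - 5)^4, so the eigenvalues are known. The minimal polynomial is
  m_A(x) = Π_λ (x − λ)^{k_λ}
where k_λ is the size of the *largest* Jordan block for λ (equivalently, the smallest k with (A − λI)^k v = 0 for every generalised eigenvector v of λ).

  λ = 5: largest Jordan block has size 3, contributing (x − 5)^3

So m_A(x) = (x - 5)^3 = x^3 - 15*x^2 + 75*x - 125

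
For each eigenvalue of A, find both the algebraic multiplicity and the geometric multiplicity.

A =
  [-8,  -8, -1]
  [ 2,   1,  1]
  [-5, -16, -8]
λ = -5: alg = 3, geom = 1

Step 1 — factor the characteristic polynomial to read off the algebraic multiplicities:
  χ_A(x) = (x + 5)^3

Step 2 — compute geometric multiplicities via the rank-nullity identity g(λ) = n − rank(A − λI):
  rank(A − (-5)·I) = 2, so dim ker(A − (-5)·I) = n − 2 = 1

Summary:
  λ = -5: algebraic multiplicity = 3, geometric multiplicity = 1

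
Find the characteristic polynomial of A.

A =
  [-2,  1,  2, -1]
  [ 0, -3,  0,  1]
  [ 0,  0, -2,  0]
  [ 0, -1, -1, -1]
x^4 + 8*x^3 + 24*x^2 + 32*x + 16

Expanding det(x·I − A) (e.g. by cofactor expansion or by noting that A is similar to its Jordan form J, which has the same characteristic polynomial as A) gives
  χ_A(x) = x^4 + 8*x^3 + 24*x^2 + 32*x + 16
which factors as (x + 2)^4. The eigenvalues (with algebraic multiplicities) are λ = -2 with multiplicity 4.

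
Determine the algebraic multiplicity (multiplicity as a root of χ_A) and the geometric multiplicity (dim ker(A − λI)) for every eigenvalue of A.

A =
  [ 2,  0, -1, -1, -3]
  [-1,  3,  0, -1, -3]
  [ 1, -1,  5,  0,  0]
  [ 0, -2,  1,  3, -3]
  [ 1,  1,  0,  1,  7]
λ = 4: alg = 5, geom = 3

Step 1 — factor the characteristic polynomial to read off the algebraic multiplicities:
  χ_A(x) = (x - 4)^5

Step 2 — compute geometric multiplicities via the rank-nullity identity g(λ) = n − rank(A − λI):
  rank(A − (4)·I) = 2, so dim ker(A − (4)·I) = n − 2 = 3

Summary:
  λ = 4: algebraic multiplicity = 5, geometric multiplicity = 3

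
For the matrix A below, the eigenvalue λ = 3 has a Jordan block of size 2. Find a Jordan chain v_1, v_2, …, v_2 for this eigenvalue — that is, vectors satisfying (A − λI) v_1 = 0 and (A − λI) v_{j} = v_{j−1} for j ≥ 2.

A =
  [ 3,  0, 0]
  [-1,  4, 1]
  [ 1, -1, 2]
A Jordan chain for λ = 3 of length 2:
v_1 = (0, -1, 1)ᵀ
v_2 = (1, 0, 0)ᵀ

Let N = A − (3)·I. We want v_2 with N^2 v_2 = 0 but N^1 v_2 ≠ 0; then v_{j-1} := N · v_j for j = 2, …, 2.

Pick v_2 = (1, 0, 0)ᵀ.
Then v_1 = N · v_2 = (0, -1, 1)ᵀ.

Sanity check: (A − (3)·I) v_1 = (0, 0, 0)ᵀ = 0. ✓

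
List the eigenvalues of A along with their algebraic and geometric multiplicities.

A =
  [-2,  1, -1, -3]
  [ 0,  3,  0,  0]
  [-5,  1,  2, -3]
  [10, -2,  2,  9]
λ = 3: alg = 4, geom = 3

Step 1 — factor the characteristic polynomial to read off the algebraic multiplicities:
  χ_A(x) = (x - 3)^4

Step 2 — compute geometric multiplicities via the rank-nullity identity g(λ) = n − rank(A − λI):
  rank(A − (3)·I) = 1, so dim ker(A − (3)·I) = n − 1 = 3

Summary:
  λ = 3: algebraic multiplicity = 4, geometric multiplicity = 3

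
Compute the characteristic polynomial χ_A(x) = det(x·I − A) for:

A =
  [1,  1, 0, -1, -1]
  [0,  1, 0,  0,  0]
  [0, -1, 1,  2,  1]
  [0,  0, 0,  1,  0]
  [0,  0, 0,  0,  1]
x^5 - 5*x^4 + 10*x^3 - 10*x^2 + 5*x - 1

Expanding det(x·I − A) (e.g. by cofactor expansion or by noting that A is similar to its Jordan form J, which has the same characteristic polynomial as A) gives
  χ_A(x) = x^5 - 5*x^4 + 10*x^3 - 10*x^2 + 5*x - 1
which factors as (x - 1)^5. The eigenvalues (with algebraic multiplicities) are λ = 1 with multiplicity 5.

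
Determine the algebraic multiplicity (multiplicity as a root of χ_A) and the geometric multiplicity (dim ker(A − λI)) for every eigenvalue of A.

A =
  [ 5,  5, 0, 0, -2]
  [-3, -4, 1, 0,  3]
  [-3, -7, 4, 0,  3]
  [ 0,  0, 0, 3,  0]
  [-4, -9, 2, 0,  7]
λ = 3: alg = 5, geom = 3

Step 1 — factor the characteristic polynomial to read off the algebraic multiplicities:
  χ_A(x) = (x - 3)^5

Step 2 — compute geometric multiplicities via the rank-nullity identity g(λ) = n − rank(A − λI):
  rank(A − (3)·I) = 2, so dim ker(A − (3)·I) = n − 2 = 3

Summary:
  λ = 3: algebraic multiplicity = 5, geometric multiplicity = 3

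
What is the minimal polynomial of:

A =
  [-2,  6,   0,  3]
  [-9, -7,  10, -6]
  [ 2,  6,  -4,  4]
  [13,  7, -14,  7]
x^4 + 6*x^3 + 12*x^2 + 8*x

The characteristic polynomial is χ_A(x) = x*(x + 2)^3, so the eigenvalues are known. The minimal polynomial is
  m_A(x) = Π_λ (x − λ)^{k_λ}
where k_λ is the size of the *largest* Jordan block for λ (equivalently, the smallest k with (A − λI)^k v = 0 for every generalised eigenvector v of λ).

  λ = -2: largest Jordan block has size 3, contributing (x + 2)^3
  λ = 0: largest Jordan block has size 1, contributing (x − 0)

So m_A(x) = x*(x + 2)^3 = x^4 + 6*x^3 + 12*x^2 + 8*x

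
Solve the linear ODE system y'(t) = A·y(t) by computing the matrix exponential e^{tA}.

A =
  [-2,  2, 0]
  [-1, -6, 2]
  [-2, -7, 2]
e^{tA} =
  [-t^2*exp(-2*t) + exp(-2*t), -4*t^2*exp(-2*t) + 2*t*exp(-2*t), 2*t^2*exp(-2*t)]
  [-t*exp(-2*t), -4*t*exp(-2*t) + exp(-2*t), 2*t*exp(-2*t)]
  [-t^2*exp(-2*t)/2 - 2*t*exp(-2*t), -2*t^2*exp(-2*t) - 7*t*exp(-2*t), t^2*exp(-2*t) + 4*t*exp(-2*t) + exp(-2*t)]

Strategy: write A = P · J · P⁻¹ where J is a Jordan canonical form, so e^{tA} = P · e^{tJ} · P⁻¹, and e^{tJ} can be computed block-by-block.

A has Jordan form
J =
  [-2,  1,  0]
  [ 0, -2,  1]
  [ 0,  0, -2]
(up to reordering of blocks).

Per-block formulas:
  For a 3×3 Jordan block J_3(-2): exp(t · J_3(-2)) = e^(-2t)·(I + t·N + (t^2/2)·N^2), where N is the 3×3 nilpotent shift.

After assembling e^{tJ} and conjugating by P, we get:

e^{tA} =
  [-t^2*exp(-2*t) + exp(-2*t), -4*t^2*exp(-2*t) + 2*t*exp(-2*t), 2*t^2*exp(-2*t)]
  [-t*exp(-2*t), -4*t*exp(-2*t) + exp(-2*t), 2*t*exp(-2*t)]
  [-t^2*exp(-2*t)/2 - 2*t*exp(-2*t), -2*t^2*exp(-2*t) - 7*t*exp(-2*t), t^2*exp(-2*t) + 4*t*exp(-2*t) + exp(-2*t)]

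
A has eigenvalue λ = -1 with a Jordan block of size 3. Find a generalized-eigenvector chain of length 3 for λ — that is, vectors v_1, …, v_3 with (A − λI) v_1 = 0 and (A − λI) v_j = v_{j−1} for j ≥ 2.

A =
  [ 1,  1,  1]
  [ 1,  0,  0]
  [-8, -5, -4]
A Jordan chain for λ = -1 of length 3:
v_1 = (-3, 3, 3)ᵀ
v_2 = (2, 1, -8)ᵀ
v_3 = (1, 0, 0)ᵀ

Let N = A − (-1)·I. We want v_3 with N^3 v_3 = 0 but N^2 v_3 ≠ 0; then v_{j-1} := N · v_j for j = 3, …, 2.

Pick v_3 = (1, 0, 0)ᵀ.
Then v_2 = N · v_3 = (2, 1, -8)ᵀ.
Then v_1 = N · v_2 = (-3, 3, 3)ᵀ.

Sanity check: (A − (-1)·I) v_1 = (0, 0, 0)ᵀ = 0. ✓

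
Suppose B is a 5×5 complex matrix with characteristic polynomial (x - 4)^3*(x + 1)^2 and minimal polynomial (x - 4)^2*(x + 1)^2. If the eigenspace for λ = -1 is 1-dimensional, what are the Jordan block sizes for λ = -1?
Block sizes for λ = -1: [2]

Step 1 — from the characteristic polynomial, algebraic multiplicity of λ = -1 is 2. From dim ker(B − (-1)·I) = 1, there are exactly 1 Jordan blocks for λ = -1.
Step 2 — from the minimal polynomial, the factor (x + 1)^2 tells us the largest block for λ = -1 has size 2.
Step 3 — with total size 2, 1 blocks, and largest block 2, the block sizes (in nonincreasing order) are [2].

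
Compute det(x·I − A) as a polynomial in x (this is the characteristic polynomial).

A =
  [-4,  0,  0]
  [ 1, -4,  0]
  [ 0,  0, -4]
x^3 + 12*x^2 + 48*x + 64

Expanding det(x·I − A) (e.g. by cofactor expansion or by noting that A is similar to its Jordan form J, which has the same characteristic polynomial as A) gives
  χ_A(x) = x^3 + 12*x^2 + 48*x + 64
which factors as (x + 4)^3. The eigenvalues (with algebraic multiplicities) are λ = -4 with multiplicity 3.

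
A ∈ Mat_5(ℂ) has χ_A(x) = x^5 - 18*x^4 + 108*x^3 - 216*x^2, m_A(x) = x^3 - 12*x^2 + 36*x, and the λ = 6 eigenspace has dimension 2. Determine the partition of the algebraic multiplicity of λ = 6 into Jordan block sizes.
Block sizes for λ = 6: [2, 1]

Step 1 — from the characteristic polynomial, algebraic multiplicity of λ = 6 is 3. From dim ker(A − (6)·I) = 2, there are exactly 2 Jordan blocks for λ = 6.
Step 2 — from the minimal polynomial, the factor (x − 6)^2 tells us the largest block for λ = 6 has size 2.
Step 3 — with total size 3, 2 blocks, and largest block 2, the block sizes (in nonincreasing order) are [2, 1].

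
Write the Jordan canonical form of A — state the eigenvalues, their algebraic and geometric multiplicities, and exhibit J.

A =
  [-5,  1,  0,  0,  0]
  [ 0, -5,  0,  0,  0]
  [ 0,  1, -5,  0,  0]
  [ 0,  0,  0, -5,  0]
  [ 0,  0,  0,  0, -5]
J_2(-5) ⊕ J_1(-5) ⊕ J_1(-5) ⊕ J_1(-5)

The characteristic polynomial is
  det(x·I − A) = x^5 + 25*x^4 + 250*x^3 + 1250*x^2 + 3125*x + 3125 = (x + 5)^5

Eigenvalues and multiplicities (the geometric multiplicity of λ is n − rank(A − λI), which equals the number of Jordan blocks for λ):
  λ = -5: algebraic multiplicity = 5, geometric multiplicity = 4

Determining the block sizes for each eigenvalue:
  λ = -5: 4 blocks summing to 5 forces exactly one block of size 2 and the rest size 1 → block sizes [2, 1, 1, 1]

Assembling the blocks gives a Jordan form
J =
  [-5,  1,  0,  0,  0]
  [ 0, -5,  0,  0,  0]
  [ 0,  0, -5,  0,  0]
  [ 0,  0,  0, -5,  0]
  [ 0,  0,  0,  0, -5]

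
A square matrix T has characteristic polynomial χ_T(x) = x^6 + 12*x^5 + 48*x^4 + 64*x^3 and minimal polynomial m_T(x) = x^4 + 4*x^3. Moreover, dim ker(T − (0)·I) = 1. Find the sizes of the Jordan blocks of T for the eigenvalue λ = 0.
Block sizes for λ = 0: [3]

Step 1 — from the characteristic polynomial, algebraic multiplicity of λ = 0 is 3. From dim ker(T − (0)·I) = 1, there are exactly 1 Jordan blocks for λ = 0.
Step 2 — from the minimal polynomial, the factor (x − 0)^3 tells us the largest block for λ = 0 has size 3.
Step 3 — with total size 3, 1 blocks, and largest block 3, the block sizes (in nonincreasing order) are [3].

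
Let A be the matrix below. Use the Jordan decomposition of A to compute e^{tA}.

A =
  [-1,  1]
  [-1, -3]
e^{tA} =
  [t*exp(-2*t) + exp(-2*t), t*exp(-2*t)]
  [-t*exp(-2*t), -t*exp(-2*t) + exp(-2*t)]

Strategy: write A = P · J · P⁻¹ where J is a Jordan canonical form, so e^{tA} = P · e^{tJ} · P⁻¹, and e^{tJ} can be computed block-by-block.

A has Jordan form
J =
  [-2,  1]
  [ 0, -2]
(up to reordering of blocks).

Per-block formulas:
  For a 2×2 Jordan block J_2(-2): exp(t · J_2(-2)) = e^(-2t)·(I + t·N), where N is the 2×2 nilpotent shift.

After assembling e^{tJ} and conjugating by P, we get:

e^{tA} =
  [t*exp(-2*t) + exp(-2*t), t*exp(-2*t)]
  [-t*exp(-2*t), -t*exp(-2*t) + exp(-2*t)]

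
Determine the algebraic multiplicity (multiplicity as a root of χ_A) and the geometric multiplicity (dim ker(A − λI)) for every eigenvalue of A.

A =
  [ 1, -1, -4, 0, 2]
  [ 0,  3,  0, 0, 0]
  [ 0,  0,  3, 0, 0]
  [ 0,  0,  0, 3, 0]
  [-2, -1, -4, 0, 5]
λ = 3: alg = 5, geom = 4

Step 1 — factor the characteristic polynomial to read off the algebraic multiplicities:
  χ_A(x) = (x - 3)^5

Step 2 — compute geometric multiplicities via the rank-nullity identity g(λ) = n − rank(A − λI):
  rank(A − (3)·I) = 1, so dim ker(A − (3)·I) = n − 1 = 4

Summary:
  λ = 3: algebraic multiplicity = 5, geometric multiplicity = 4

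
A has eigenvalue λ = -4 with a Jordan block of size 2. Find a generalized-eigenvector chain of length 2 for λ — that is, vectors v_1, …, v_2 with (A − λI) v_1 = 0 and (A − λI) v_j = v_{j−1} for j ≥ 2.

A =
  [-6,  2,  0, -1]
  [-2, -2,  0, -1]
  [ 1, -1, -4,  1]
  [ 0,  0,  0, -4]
A Jordan chain for λ = -4 of length 2:
v_1 = (-2, -2, 1, 0)ᵀ
v_2 = (1, 0, 0, 0)ᵀ

Let N = A − (-4)·I. We want v_2 with N^2 v_2 = 0 but N^1 v_2 ≠ 0; then v_{j-1} := N · v_j for j = 2, …, 2.

Pick v_2 = (1, 0, 0, 0)ᵀ.
Then v_1 = N · v_2 = (-2, -2, 1, 0)ᵀ.

Sanity check: (A − (-4)·I) v_1 = (0, 0, 0, 0)ᵀ = 0. ✓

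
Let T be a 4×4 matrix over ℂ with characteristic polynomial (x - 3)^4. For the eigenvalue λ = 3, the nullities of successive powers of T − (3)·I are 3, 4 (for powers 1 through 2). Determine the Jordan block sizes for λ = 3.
Block sizes for λ = 3: [2, 1, 1]

From the dimensions of kernels of powers, the number of Jordan blocks of size at least j is d_j − d_{j−1} where d_j = dim ker(N^j) (with d_0 = 0). Computing the differences gives [3, 1].
The number of blocks of size exactly k is (#blocks of size ≥ k) − (#blocks of size ≥ k + 1), so the partition is: 2 block(s) of size 1, 1 block(s) of size 2.
In nonincreasing order the block sizes are [2, 1, 1].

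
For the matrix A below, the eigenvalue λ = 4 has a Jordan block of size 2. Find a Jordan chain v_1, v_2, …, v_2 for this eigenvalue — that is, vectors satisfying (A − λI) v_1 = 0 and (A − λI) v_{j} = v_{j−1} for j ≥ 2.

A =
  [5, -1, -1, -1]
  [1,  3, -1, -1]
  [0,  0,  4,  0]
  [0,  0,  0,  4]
A Jordan chain for λ = 4 of length 2:
v_1 = (1, 1, 0, 0)ᵀ
v_2 = (1, 0, 0, 0)ᵀ

Let N = A − (4)·I. We want v_2 with N^2 v_2 = 0 but N^1 v_2 ≠ 0; then v_{j-1} := N · v_j for j = 2, …, 2.

Pick v_2 = (1, 0, 0, 0)ᵀ.
Then v_1 = N · v_2 = (1, 1, 0, 0)ᵀ.

Sanity check: (A − (4)·I) v_1 = (0, 0, 0, 0)ᵀ = 0. ✓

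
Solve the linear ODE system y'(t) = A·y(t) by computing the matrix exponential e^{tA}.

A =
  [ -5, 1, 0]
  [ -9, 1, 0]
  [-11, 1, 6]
e^{tA} =
  [-3*t*exp(-2*t) + exp(-2*t), t*exp(-2*t), 0]
  [-9*t*exp(-2*t), 3*t*exp(-2*t) + exp(-2*t), 0]
  [-3*t*exp(-2*t) - exp(6*t) + exp(-2*t), t*exp(-2*t), exp(6*t)]

Strategy: write A = P · J · P⁻¹ where J is a Jordan canonical form, so e^{tA} = P · e^{tJ} · P⁻¹, and e^{tJ} can be computed block-by-block.

A has Jordan form
J =
  [-2,  1, 0]
  [ 0, -2, 0]
  [ 0,  0, 6]
(up to reordering of blocks).

Per-block formulas:
  For a 2×2 Jordan block J_2(-2): exp(t · J_2(-2)) = e^(-2t)·(I + t·N), where N is the 2×2 nilpotent shift.
  For a 1×1 block at λ = 6: exp(t · [6]) = [e^(6t)].

After assembling e^{tJ} and conjugating by P, we get:

e^{tA} =
  [-3*t*exp(-2*t) + exp(-2*t), t*exp(-2*t), 0]
  [-9*t*exp(-2*t), 3*t*exp(-2*t) + exp(-2*t), 0]
  [-3*t*exp(-2*t) - exp(6*t) + exp(-2*t), t*exp(-2*t), exp(6*t)]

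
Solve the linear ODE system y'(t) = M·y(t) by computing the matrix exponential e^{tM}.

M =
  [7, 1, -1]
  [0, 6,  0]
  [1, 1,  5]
e^{tM} =
  [t*exp(6*t) + exp(6*t), t*exp(6*t), -t*exp(6*t)]
  [0, exp(6*t), 0]
  [t*exp(6*t), t*exp(6*t), -t*exp(6*t) + exp(6*t)]

Strategy: write M = P · J · P⁻¹ where J is a Jordan canonical form, so e^{tM} = P · e^{tJ} · P⁻¹, and e^{tJ} can be computed block-by-block.

M has Jordan form
J =
  [6, 1, 0]
  [0, 6, 0]
  [0, 0, 6]
(up to reordering of blocks).

Per-block formulas:
  For a 1×1 block at λ = 6: exp(t · [6]) = [e^(6t)].
  For a 2×2 Jordan block J_2(6): exp(t · J_2(6)) = e^(6t)·(I + t·N), where N is the 2×2 nilpotent shift.

After assembling e^{tJ} and conjugating by P, we get:

e^{tM} =
  [t*exp(6*t) + exp(6*t), t*exp(6*t), -t*exp(6*t)]
  [0, exp(6*t), 0]
  [t*exp(6*t), t*exp(6*t), -t*exp(6*t) + exp(6*t)]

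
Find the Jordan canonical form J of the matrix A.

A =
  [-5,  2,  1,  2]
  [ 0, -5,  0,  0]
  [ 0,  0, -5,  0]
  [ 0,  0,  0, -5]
J_2(-5) ⊕ J_1(-5) ⊕ J_1(-5)

The characteristic polynomial is
  det(x·I − A) = x^4 + 20*x^3 + 150*x^2 + 500*x + 625 = (x + 5)^4

Eigenvalues and multiplicities (the geometric multiplicity of λ is n − rank(A − λI), which equals the number of Jordan blocks for λ):
  λ = -5: algebraic multiplicity = 4, geometric multiplicity = 3

Determining the block sizes for each eigenvalue:
  λ = -5: 3 blocks summing to 4 forces exactly one block of size 2 and the rest size 1 → block sizes [2, 1, 1]

Assembling the blocks gives a Jordan form
J =
  [-5,  1,  0,  0]
  [ 0, -5,  0,  0]
  [ 0,  0, -5,  0]
  [ 0,  0,  0, -5]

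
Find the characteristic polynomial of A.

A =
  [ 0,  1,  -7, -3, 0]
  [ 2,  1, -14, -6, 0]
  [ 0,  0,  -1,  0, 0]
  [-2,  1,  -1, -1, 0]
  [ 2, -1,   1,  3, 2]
x^5 - x^4 - 5*x^3 + x^2 + 8*x + 4

Expanding det(x·I − A) (e.g. by cofactor expansion or by noting that A is similar to its Jordan form J, which has the same characteristic polynomial as A) gives
  χ_A(x) = x^5 - x^4 - 5*x^3 + x^2 + 8*x + 4
which factors as (x - 2)^2*(x + 1)^3. The eigenvalues (with algebraic multiplicities) are λ = -1 with multiplicity 3, λ = 2 with multiplicity 2.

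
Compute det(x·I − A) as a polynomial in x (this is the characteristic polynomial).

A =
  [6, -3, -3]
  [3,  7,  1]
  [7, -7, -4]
x^3 - 9*x^2 + 27*x - 27

Expanding det(x·I − A) (e.g. by cofactor expansion or by noting that A is similar to its Jordan form J, which has the same characteristic polynomial as A) gives
  χ_A(x) = x^3 - 9*x^2 + 27*x - 27
which factors as (x - 3)^3. The eigenvalues (with algebraic multiplicities) are λ = 3 with multiplicity 3.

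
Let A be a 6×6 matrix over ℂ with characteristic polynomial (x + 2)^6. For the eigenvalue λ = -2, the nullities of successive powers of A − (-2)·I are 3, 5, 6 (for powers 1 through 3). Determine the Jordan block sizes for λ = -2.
Block sizes for λ = -2: [3, 2, 1]

From the dimensions of kernels of powers, the number of Jordan blocks of size at least j is d_j − d_{j−1} where d_j = dim ker(N^j) (with d_0 = 0). Computing the differences gives [3, 2, 1].
The number of blocks of size exactly k is (#blocks of size ≥ k) − (#blocks of size ≥ k + 1), so the partition is: 1 block(s) of size 1, 1 block(s) of size 2, 1 block(s) of size 3.
In nonincreasing order the block sizes are [3, 2, 1].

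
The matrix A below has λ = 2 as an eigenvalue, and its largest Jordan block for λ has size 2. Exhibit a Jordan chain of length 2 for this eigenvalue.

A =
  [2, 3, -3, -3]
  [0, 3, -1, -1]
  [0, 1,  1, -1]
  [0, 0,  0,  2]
A Jordan chain for λ = 2 of length 2:
v_1 = (3, 1, 1, 0)ᵀ
v_2 = (0, 1, 0, 0)ᵀ

Let N = A − (2)·I. We want v_2 with N^2 v_2 = 0 but N^1 v_2 ≠ 0; then v_{j-1} := N · v_j for j = 2, …, 2.

Pick v_2 = (0, 1, 0, 0)ᵀ.
Then v_1 = N · v_2 = (3, 1, 1, 0)ᵀ.

Sanity check: (A − (2)·I) v_1 = (0, 0, 0, 0)ᵀ = 0. ✓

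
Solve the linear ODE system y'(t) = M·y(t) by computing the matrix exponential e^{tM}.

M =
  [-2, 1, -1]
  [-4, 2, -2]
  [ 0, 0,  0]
e^{tM} =
  [1 - 2*t, t, -t]
  [-4*t, 2*t + 1, -2*t]
  [0, 0, 1]

Strategy: write M = P · J · P⁻¹ where J is a Jordan canonical form, so e^{tM} = P · e^{tJ} · P⁻¹, and e^{tJ} can be computed block-by-block.

M has Jordan form
J =
  [0, 1, 0]
  [0, 0, 0]
  [0, 0, 0]
(up to reordering of blocks).

Per-block formulas:
  For a 2×2 Jordan block J_2(0): exp(t · J_2(0)) = e^(0t)·(I + t·N), where N is the 2×2 nilpotent shift.
  For a 1×1 block at λ = 0: exp(t · [0]) = [e^(0t)].

After assembling e^{tJ} and conjugating by P, we get:

e^{tM} =
  [1 - 2*t, t, -t]
  [-4*t, 2*t + 1, -2*t]
  [0, 0, 1]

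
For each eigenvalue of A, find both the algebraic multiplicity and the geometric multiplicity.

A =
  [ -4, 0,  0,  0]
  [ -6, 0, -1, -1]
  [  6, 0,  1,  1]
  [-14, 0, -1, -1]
λ = -4: alg = 1, geom = 1; λ = 0: alg = 3, geom = 2

Step 1 — factor the characteristic polynomial to read off the algebraic multiplicities:
  χ_A(x) = x^3*(x + 4)

Step 2 — compute geometric multiplicities via the rank-nullity identity g(λ) = n − rank(A − λI):
  rank(A − (-4)·I) = 3, so dim ker(A − (-4)·I) = n − 3 = 1
  rank(A − (0)·I) = 2, so dim ker(A − (0)·I) = n − 2 = 2

Summary:
  λ = -4: algebraic multiplicity = 1, geometric multiplicity = 1
  λ = 0: algebraic multiplicity = 3, geometric multiplicity = 2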